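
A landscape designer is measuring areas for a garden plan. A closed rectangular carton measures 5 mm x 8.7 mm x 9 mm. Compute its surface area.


Shape: rectangular prism
l = 5 mm, w = 8.7 mm, h = 9 mm
Formula: SA = 2(lw + lh + wh)
lw = 43.5, lh = 45, wh = 78.3
lw + lh + wh = 166.8
SA = 2 * 166.8
SA = 333.6
333.6 mm^2


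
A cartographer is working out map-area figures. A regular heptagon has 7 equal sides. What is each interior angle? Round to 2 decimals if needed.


Shape: regular heptagon (7 sides)
Formula: interior angle = (n - 2) * 180 / n
(n - 2) = 5
(n - 2) * 180 = 900
angle = 900 / 7
angle = 128.57
128.57 degrees


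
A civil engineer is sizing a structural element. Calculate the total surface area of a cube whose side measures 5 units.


Shape: cube
Side s = 5 units
A cube has 6 square faces.
Formula: SA = 6 * s^2
s^2 = 25
SA = 6 * 25
SA = 150
150 units^2


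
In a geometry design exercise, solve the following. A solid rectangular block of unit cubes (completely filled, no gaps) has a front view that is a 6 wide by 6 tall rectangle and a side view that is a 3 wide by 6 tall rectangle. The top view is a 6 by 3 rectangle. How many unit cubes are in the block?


Orthographic views of a solid rectangular block:
Front view 6 x 6 -> length = 6, height = 6
Side view 3 x 6 -> width = 3, height = 6 (consistent)
Top view 6 x 3 -> confirms length = 6, width = 3
The block is 6 x 3 x 6.
Total unit cubes = 6 * 3 * 6 = 108
108 unit cubes


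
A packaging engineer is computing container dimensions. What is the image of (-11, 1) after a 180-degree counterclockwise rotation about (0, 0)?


Transformation: rotation about the origin
Original point: (-11, 1)
Rule for 180 deg: (x, y) -> (-x, -y)
Apply: (-11, 1) -> (11, -1)
(11, -1)


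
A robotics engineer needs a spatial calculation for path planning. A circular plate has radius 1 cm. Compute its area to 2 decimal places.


Shape: circle
Radius r = 1 cm
Formula: A = pi * r^2
r^2 = 1^2 = 1
A = pi * 1
A = 3.14
3.14 cm^2


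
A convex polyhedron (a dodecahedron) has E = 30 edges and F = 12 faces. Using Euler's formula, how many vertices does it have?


Polyhedron: dodecahedron
Euler's formula for convex polyhedra: V - E + F = 2
Given: E = 30 edges and F = 12 faces
Solve for V:
V = 2 + E - F = 2 + 30 - 12 = 20
20 vertices


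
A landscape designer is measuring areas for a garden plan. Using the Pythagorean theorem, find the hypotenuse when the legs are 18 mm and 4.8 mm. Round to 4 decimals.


Shape: right triangle
Legs a = 18 mm, b = 4.8 mm
Formula: c = sqrt(a^2 + b^2)
a^2 = 324, b^2 = 23.04
a^2 + b^2 = 347.04
c = sqrt(347.04)
c = 18.629
18.629 mm


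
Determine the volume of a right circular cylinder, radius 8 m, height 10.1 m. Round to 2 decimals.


Shape: cylinder
Radius r = 8 m, Height h = 10.1 m
Formula: V = pi * r^2 * h
r^2 = 64
V = pi * 64 * 10.1
V = 646.4 * pi
V = 2030.73
2030.73 m^3


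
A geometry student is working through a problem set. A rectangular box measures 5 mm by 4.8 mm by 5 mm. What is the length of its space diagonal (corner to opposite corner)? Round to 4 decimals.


Shape: rectangular box (space diagonal)
l = 5 mm, w = 4.8 mm, h = 5 mm
Visualize: the diagonal of the base, then a right triangle with that diagonal and the height.
Formula: d = sqrt(l^2 + w^2 + h^2)
l^2 + w^2 + h^2 = 25 + 23.04 + 25 = 73.04
d = sqrt(73.04)
d = 8.5463
8.5463 mm


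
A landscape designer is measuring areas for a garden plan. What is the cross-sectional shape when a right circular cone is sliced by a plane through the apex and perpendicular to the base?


Solid: right circular cone
Cutting plane: through the apex and perpendicular to the base
Visualize the intersection of the plane with the solid's surface.
The boundary of the cut region is a isosceles triangle.
isosceles triangle


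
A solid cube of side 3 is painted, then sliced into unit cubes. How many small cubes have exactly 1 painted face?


Large cube: 3 x 3 x 3, cut into unit cubes.
n = 3, so n - 2 = 1
Cubes with 1 painted face lie in the interior of each face.
A cube has 6 faces; each contributes (n - 2)^2 = 1 such cubes.
Count = 6 * 1 = 6
6 unit cubes


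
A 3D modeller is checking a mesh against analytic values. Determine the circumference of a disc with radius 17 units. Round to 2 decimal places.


Shape: circle
Radius r = 17 units
Formula: C = 2 * pi * r
C = 2 * pi * 17
C = 34 * pi
C = 106.81
106.81 units


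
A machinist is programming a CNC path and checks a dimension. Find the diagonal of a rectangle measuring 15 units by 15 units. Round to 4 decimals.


Shape: rectangle (diagonal via Pythagoras)
Sides: 15 units and 15 units
Formula: d = sqrt(l^2 + w^2)
l^2 = 225, w^2 = 225
l^2 + w^2 = 450
d = sqrt(450)
d = 21.2132
21.2132 units


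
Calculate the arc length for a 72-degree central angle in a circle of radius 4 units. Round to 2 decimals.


Shape: circular arc
Radius r = 4 units, Angle = 72 degrees
Formula: L = (angle/360) * 2 * pi * r
2 * pi * r = 8 * pi
L = (72/360) * 8 * pi
L = 1.6 * pi
L = 5.03
5.03 units


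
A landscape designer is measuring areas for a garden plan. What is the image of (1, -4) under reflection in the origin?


Transformation: reflection
Original point: (1, -4)
Rule for reflection through the origin: (x, y) -> (-x, -y)
Apply: (1, -4) -> (-1, 4)
(-1, 4)


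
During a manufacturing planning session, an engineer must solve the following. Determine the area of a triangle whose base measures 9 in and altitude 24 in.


Shape: triangle
Base b = 9 in, Height h = 24 in
Formula: A = (1/2) * b * h
A = 0.5 * 9 * 24
A = 0.5 * 216
A = 108
108 in^2


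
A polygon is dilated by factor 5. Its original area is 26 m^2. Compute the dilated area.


Linear scale factor k = 5
Original area = 26 m^2
Rule: under a linear scaling by k, areas scale by k^2.
k^2 = 5^2 = 25
New area = 26 * 25
New area = 650
650 m^2


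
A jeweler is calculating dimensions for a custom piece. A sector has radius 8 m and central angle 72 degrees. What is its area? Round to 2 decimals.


Shape: circular sector
Radius r = 8 m, Angle = 72 degrees
Formula: A = (angle/360) * pi * r^2
r^2 = 64
Fraction of circle = 72/360
A = (72/360) * pi * 64
A = 12.8 * pi
A = 40.21
40.21 m^2


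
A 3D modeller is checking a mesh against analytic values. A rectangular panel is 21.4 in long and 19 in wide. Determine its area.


Shape: rectangle
Length l = 21.4 in, Width w = 19 in
Formula: A = l * w
A = 21.4 * 19
A = 406.6
406.6 in^2


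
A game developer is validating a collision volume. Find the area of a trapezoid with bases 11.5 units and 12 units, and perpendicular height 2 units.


Shape: trapezoid
Parallel sides a = 11.5 units, b = 12 units; Height h = 2 units
Formula: A = (a + b) * h / 2
a + b = 11.5 + 12 = 23.5
A = 23.5 * 2 / 2
A = 47 / 2
A = 23.5
23.5 units^2


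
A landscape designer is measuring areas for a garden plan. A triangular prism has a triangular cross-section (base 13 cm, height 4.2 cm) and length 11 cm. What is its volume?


Shape: triangular prism
Triangle base = 13 cm, triangle height = 4.2 cm, prism length L = 11 cm
Formula: V = (1/2 * b * h_tri) * L
Cross-section area = 0.5 * 13 * 4.2 = 27.3
V = 27.3 * 11
V = 300.3
300.3 cm^3


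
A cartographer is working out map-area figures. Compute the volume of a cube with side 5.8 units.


Shape: cube
Side s = 5.8 units
Formula: V = s^3
V = 5.8 * 5.8 * 5.8
V = 33.64 * 5.8
V = 195.112
195.112 units^3


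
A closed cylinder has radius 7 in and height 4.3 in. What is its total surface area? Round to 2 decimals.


Shape: closed cylinder
Radius r = 7 in, Height h = 4.3 in
Formula: SA = 2*pi*r^2 + 2*pi*r*h = 2*pi*r*(r + h)
r + h = 11.3
2 * r * (r + h) = 2 * 7 * 11.3 = 158.2
SA = 158.2 * pi
SA = 497
497 in^2


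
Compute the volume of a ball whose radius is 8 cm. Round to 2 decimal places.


Shape: sphere
Radius r = 8 cm
Formula: V = (4/3) * pi * r^3
r^3 = 512
(4/3) * 512 = 682.666667
V = 682.666667 * pi
V = 2144.66
2144.66 cm^3


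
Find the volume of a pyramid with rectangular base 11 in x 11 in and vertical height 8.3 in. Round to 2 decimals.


Shape: rectangular pyramid
Base: 11 in x 11 in, Height h = 8.3 in
Formula: V = (1/3) * base_area * h
base_area = 11 * 11 = 121
base_area * h = 121 * 8.3 = 1004.3
V = 1004.3 / 3
V = 334.77
334.77 in^3


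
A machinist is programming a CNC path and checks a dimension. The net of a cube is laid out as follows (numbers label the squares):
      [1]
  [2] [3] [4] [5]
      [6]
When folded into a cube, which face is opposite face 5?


Net: cross layout. Take square 3 as the base (bottom).
Fold the four squares in the horizontal row up around 3: 2 -> left, 4 -> right, 5 wraps to the top.
Fold 1 and 6 up from 3: 1 -> back, 6 -> front.
Opposite pairs are therefore: (1, 6), (2, 4), (3, 5).
Face 5 is opposite face 3.
face 3


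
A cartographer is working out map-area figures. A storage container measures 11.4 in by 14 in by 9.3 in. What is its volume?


Shape: rectangular prism
l = 11.4 in, w = 14 in, h = 9.3 in
Formula: V = l * w * h
V = 11.4 * 14 * 9.3
V = 159.6 * 9.3
V = 1484.28
1484.28 in^3


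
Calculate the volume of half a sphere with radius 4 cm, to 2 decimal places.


Shape: hemisphere (half of a sphere)
Radius r = 4 cm
Formula: V = (1/2) * (4/3) * pi * r^3 = (2/3) * pi * r^3
r^3 = 64
(2/3) * 64 = 42.666667
V = 42.666667 * pi
V = 134.04
134.04 cm^3


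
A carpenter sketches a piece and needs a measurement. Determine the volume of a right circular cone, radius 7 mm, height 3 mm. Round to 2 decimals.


Shape: cone
Radius r = 7 mm, Height h = 3 mm
Formula: V = (1/3) * pi * r^2 * h
r^2 = 49
pi * r^2 * h = pi * 49 * 3 = 147 * pi
V = 147 * pi / 3
V = 153.94
153.94 mm^3


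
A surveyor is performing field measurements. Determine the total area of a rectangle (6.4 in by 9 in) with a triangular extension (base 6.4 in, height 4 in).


Composite shape: rectangle + triangle
Rectangle area = 6.4 * 9 = 57.6
Triangle area = 0.5 * 6.4 * 4 = 12.8
Total = 57.6 + 12.8
Total = 70.4
70.4 in^2


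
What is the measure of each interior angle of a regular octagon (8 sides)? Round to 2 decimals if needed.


Shape: regular octagon (8 sides)
Formula: interior angle = (n - 2) * 180 / n
(n - 2) = 6
(n - 2) * 180 = 1080
angle = 1080 / 8
angle = 135
135 degrees


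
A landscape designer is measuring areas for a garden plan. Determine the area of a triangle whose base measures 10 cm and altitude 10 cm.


Shape: triangle
Base b = 10 cm, Height h = 10 cm
Formula: A = (1/2) * b * h
A = 0.5 * 10 * 10
A = 0.5 * 100
A = 50
50 cm^2


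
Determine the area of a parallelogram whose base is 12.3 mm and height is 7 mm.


Shape: parallelogram
Base b = 12.3 mm, Height h = 7 mm
Formula: A = b * h
A = 12.3 * 7
A = 86.1
86.1 mm^2


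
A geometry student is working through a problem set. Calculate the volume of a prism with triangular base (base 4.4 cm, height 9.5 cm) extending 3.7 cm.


Shape: triangular prism
Triangle base = 4.4 cm, triangle height = 9.5 cm, prism length L = 3.7 cm
Formula: V = (1/2 * b * h_tri) * L
Cross-section area = 0.5 * 4.4 * 9.5 = 20.9
V = 20.9 * 3.7
V = 77.33
77.33 cm^3


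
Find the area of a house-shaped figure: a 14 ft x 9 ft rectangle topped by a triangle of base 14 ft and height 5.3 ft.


Composite shape: rectangle + triangle
Rectangle area = 14 * 9 = 126
Triangle area = 0.5 * 14 * 5.3 = 37.1
Total = 126 + 37.1
Total = 163.1
163.1 ft^2


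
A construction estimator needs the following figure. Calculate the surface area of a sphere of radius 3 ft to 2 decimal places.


Shape: sphere
Radius r = 3 ft
Formula: SA = 4 * pi * r^2
r^2 = 9
SA = 4 * pi * 9
SA = 36 * pi
SA = 113.1
113.1 ft^2


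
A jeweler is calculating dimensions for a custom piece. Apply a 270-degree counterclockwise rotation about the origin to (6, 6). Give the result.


Transformation: rotation about the origin
Original point: (6, 6)
Rule for 270 deg counterclockwise: (x, y) -> (y, -x)
Apply: (6, 6) -> (6, -6)
(6, -6)


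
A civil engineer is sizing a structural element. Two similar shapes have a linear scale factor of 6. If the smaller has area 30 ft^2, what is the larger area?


Linear scale factor k = 6
Original area = 30 ft^2
Rule: under a linear scaling by k, areas scale by k^2.
k^2 = 6^2 = 36
New area = 30 * 36
New area = 1080
1080 ft^2


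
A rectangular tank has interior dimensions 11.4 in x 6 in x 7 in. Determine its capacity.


Shape: rectangular prism
l = 11.4 in, w = 6 in, h = 7 in
Formula: V = l * w * h
V = 11.4 * 6 * 7
V = 68.4 * 7
V = 478.8
478.8 in^3


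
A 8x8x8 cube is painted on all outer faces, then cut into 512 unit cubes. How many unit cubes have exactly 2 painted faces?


Large cube: 8 x 8 x 8, cut into unit cubes.
n = 8, so n - 2 = 6
Cubes with 2 painted faces lie along the edges, excluding corners.
A cube has 12 edges; each contributes (n - 2) = 6 such cubes.
Count = 12 * 6 = 72
72 unit cubes


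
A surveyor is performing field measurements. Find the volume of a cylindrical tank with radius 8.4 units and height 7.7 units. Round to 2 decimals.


Shape: cylinder
Radius r = 8.4 units, Height h = 7.7 units
Formula: V = pi * r^2 * h
r^2 = 70.56
V = pi * 70.56 * 7.7
V = 543.312 * pi
V = 1706.86
1706.86 units^3


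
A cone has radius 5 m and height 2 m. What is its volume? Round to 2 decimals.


Shape: cone
Radius r = 5 m, Height h = 2 m
Formula: V = (1/3) * pi * r^2 * h
r^2 = 25
pi * r^2 * h = pi * 25 * 2 = 50 * pi
V = 50 * pi / 3
V = 52.36
52.36 m^3


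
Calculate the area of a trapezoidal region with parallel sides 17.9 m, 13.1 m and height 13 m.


Shape: trapezoid
Parallel sides a = 17.9 m, b = 13.1 m; Height h = 13 m
Formula: A = (a + b) * h / 2
a + b = 17.9 + 13.1 = 31
A = 31 * 13 / 2
A = 403 / 2
A = 201.5
201.5 m^2


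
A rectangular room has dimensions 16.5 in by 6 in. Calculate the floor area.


Shape: rectangle
Length l = 16.5 in, Width w = 6 in
Formula: A = l * w
A = 16.5 * 6
A = 99
99 in^2


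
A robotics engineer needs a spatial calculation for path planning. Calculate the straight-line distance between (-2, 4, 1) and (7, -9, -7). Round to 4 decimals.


3D distance between two points
P1 = (-2, 4, 1), P2 = (7, -9, -7)
Formula: d = sqrt((x2-x1)^2 + (y2-y1)^2 + (z2-z1)^2)
dx = 7 - -2 = 9
dy = -9 - 4 = -13
dz = -7 - 1 = -8
dx^2 + dy^2 + dz^2 = 81 + 169 + 64 = 314
d = sqrt(314)
d = 17.72
17.72 units


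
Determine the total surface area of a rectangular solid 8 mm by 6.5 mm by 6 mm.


Shape: rectangular prism
l = 8 mm, w = 6.5 mm, h = 6 mm
Formula: SA = 2(lw + lh + wh)
lw = 52, lh = 48, wh = 39
lw + lh + wh = 139
SA = 2 * 139
SA = 278
278 mm^2


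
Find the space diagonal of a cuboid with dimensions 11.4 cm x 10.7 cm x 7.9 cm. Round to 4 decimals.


Shape: rectangular box (space diagonal)
l = 11.4 cm, w = 10.7 cm, h = 7.9 cm
Visualize: the diagonal of the base, then a right triangle with that diagonal and the height.
Formula: d = sqrt(l^2 + w^2 + h^2)
l^2 + w^2 + h^2 = 129.96 + 114.49 + 62.41 = 306.86
d = sqrt(306.86)
d = 17.5174
17.5174 cm


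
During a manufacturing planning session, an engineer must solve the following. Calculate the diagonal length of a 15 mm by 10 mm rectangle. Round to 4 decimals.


Shape: rectangle (diagonal via Pythagoras)
Sides: 15 mm and 10 mm
Formula: d = sqrt(l^2 + w^2)
l^2 = 225, w^2 = 100
l^2 + w^2 = 325
d = sqrt(325)
d = 18.0278
18.0278 mm


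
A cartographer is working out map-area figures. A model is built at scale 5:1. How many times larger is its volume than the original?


Linear scale factor k = 5
Rule: under a linear scaling by k, volumes scale by k^3.
k^3 = 5 * 5 * 5
k^3 = 25 * 5
k^3 = 125
Volume scales by a factor of 125.
125 (dimensionless)


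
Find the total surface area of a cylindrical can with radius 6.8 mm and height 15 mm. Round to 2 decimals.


Shape: closed cylinder
Radius r = 6.8 mm, Height h = 15 mm
Formula: SA = 2*pi*r^2 + 2*pi*r*h = 2*pi*r*(r + h)
r + h = 21.8
2 * r * (r + h) = 2 * 6.8 * 21.8 = 296.48
SA = 296.48 * pi
SA = 931.42
931.42 mm^2


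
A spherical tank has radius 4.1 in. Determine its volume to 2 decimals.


Shape: sphere
Radius r = 4.1 in
Formula: V = (4/3) * pi * r^3
r^3 = 68.921
(4/3) * 68.921 = 91.894667
V = 91.894667 * pi
V = 288.7
288.7 in^3


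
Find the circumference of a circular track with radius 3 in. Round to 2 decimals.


Shape: circle
Radius r = 3 in
Formula: C = 2 * pi * r
C = 2 * pi * 3
C = 6 * pi
C = 18.85
18.85 in


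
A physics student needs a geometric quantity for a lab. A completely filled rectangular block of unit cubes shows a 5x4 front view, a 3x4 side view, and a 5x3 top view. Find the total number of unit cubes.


Orthographic views of a solid rectangular block:
Front view 5 x 4 -> length = 5, height = 4
Side view 3 x 4 -> width = 3, height = 4 (consistent)
Top view 5 x 3 -> confirms length = 5, width = 3
The block is 5 x 3 x 4.
Total unit cubes = 5 * 3 * 4 = 60
60 unit cubes


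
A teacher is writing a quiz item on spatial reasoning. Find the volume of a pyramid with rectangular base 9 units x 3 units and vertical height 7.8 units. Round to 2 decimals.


Shape: rectangular pyramid
Base: 9 units x 3 units, Height h = 7.8 units
Formula: V = (1/3) * base_area * h
base_area = 9 * 3 = 27
base_area * h = 27 * 7.8 = 210.6
V = 210.6 / 3
V = 70.2
70.2 units^3


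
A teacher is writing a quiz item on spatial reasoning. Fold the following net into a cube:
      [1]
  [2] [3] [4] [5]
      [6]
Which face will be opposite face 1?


Net: cross layout. Take square 3 as the base (bottom).
Fold the four squares in the horizontal row up around 3: 2 -> left, 4 -> right, 5 wraps to the top.
Fold 1 and 6 up from 3: 1 -> back, 6 -> front.
Opposite pairs are therefore: (1, 6), (2, 4), (3, 5).
Face 1 is opposite face 6.
face 6


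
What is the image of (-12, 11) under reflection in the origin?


Transformation: reflection
Original point: (-12, 11)
Rule for reflection through the origin: (x, y) -> (-x, -y)
Apply: (-12, 11) -> (12, -11)
(12, -11)


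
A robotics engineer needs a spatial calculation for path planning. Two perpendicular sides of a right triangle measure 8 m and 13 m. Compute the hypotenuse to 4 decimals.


Shape: right triangle
Legs a = 8 m, b = 13 m
Formula: c = sqrt(a^2 + b^2)
a^2 = 64, b^2 = 169
a^2 + b^2 = 233
c = sqrt(233)
c = 15.2643
15.2643 m


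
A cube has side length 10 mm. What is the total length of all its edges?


Shape: cube
Side s = 10 mm
A cube has 12 edges, all equal.
Formula: total edge length = 12 * s
Total = 12 * 10
Total = 120
120 mm


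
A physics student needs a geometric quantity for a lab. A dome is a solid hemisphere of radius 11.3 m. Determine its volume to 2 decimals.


Shape: hemisphere (half of a sphere)
Radius r = 11.3 m
Formula: V = (1/2) * (4/3) * pi * r^3 = (2/3) * pi * r^3
r^3 = 1442.897
(2/3) * 1442.897 = 961.931333
V = 961.931333 * pi
V = 3022
3022 m^3


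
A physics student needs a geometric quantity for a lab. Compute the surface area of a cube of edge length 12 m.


Shape: cube
Side s = 12 m
A cube has 6 square faces.
Formula: SA = 6 * s^2
s^2 = 144
SA = 6 * 144
SA = 864
864 m^2


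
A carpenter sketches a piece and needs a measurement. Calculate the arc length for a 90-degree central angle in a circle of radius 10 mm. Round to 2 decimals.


Shape: circular arc
Radius r = 10 mm, Angle = 90 degrees
Formula: L = (angle/360) * 2 * pi * r
2 * pi * r = 20 * pi
L = (90/360) * 20 * pi
L = 5 * pi
L = 15.71
15.71 mm


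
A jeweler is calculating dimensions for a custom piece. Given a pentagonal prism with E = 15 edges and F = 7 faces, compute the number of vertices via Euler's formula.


Polyhedron: pentagonal prism
Euler's formula for convex polyhedra: V - E + F = 2
Given: E = 15 edges and F = 7 faces
Solve for V:
V = 2 + E - F = 2 + 15 - 7 = 10
10 vertices


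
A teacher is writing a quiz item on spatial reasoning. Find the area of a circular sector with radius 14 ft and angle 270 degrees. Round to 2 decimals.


Shape: circular sector
Radius r = 14 ft, Angle = 270 degrees
Formula: A = (angle/360) * pi * r^2
r^2 = 196
Fraction of circle = 270/360
A = (270/360) * pi * 196
A = 147 * pi
A = 461.81
461.81 ft^2


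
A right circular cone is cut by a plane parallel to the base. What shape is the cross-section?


Solid: right circular cone
Cutting plane: parallel to the base
Visualize the intersection of the plane with the solid's surface.
The boundary of the cut region is a circle.
circle


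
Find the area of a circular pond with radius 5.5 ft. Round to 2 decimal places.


Shape: circle
Radius r = 5.5 ft
Formula: A = pi * r^2
r^2 = 5.5^2 = 30.25
A = pi * 30.25
A = 95.03
95.03 ft^2


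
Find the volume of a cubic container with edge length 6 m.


Shape: cube
Side s = 6 m
Formula: V = s^3
V = 6 * 6 * 6
V = 36 * 6
V = 216
216 m^3


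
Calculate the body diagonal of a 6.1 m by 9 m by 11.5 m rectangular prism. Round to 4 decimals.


Shape: rectangular box (space diagonal)
l = 6.1 m, w = 9 m, h = 11.5 m
Visualize: the diagonal of the base, then a right triangle with that diagonal and the height.
Formula: d = sqrt(l^2 + w^2 + h^2)
l^2 + w^2 + h^2 = 37.21 + 81 + 132.25 = 250.46
d = sqrt(250.46)
d = 15.8259
15.8259 m


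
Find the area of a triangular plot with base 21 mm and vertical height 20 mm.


Shape: triangle
Base b = 21 mm, Height h = 20 mm
Formula: A = (1/2) * b * h
A = 0.5 * 21 * 20
A = 0.5 * 420
A = 210
210 mm^2


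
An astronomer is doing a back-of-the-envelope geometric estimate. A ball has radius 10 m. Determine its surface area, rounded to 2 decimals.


Shape: sphere
Radius r = 10 m
Formula: SA = 4 * pi * r^2
r^2 = 100
SA = 4 * pi * 100
SA = 400 * pi
SA = 1256.64
1256.64 m^2


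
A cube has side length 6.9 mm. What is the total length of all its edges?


Shape: cube
Side s = 6.9 mm
A cube has 12 edges, all equal.
Formula: total edge length = 12 * s
Total = 12 * 6.9
Total = 82.8
82.8 mm


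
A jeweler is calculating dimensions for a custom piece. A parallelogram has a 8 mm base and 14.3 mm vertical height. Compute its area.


Shape: parallelogram
Base b = 8 mm, Height h = 14.3 mm
Formula: A = b * h
A = 8 * 14.3
A = 114.4
114.4 mm^2


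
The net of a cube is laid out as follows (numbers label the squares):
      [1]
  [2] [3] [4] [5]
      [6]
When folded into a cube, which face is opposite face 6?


Net: cross layout. Take square 3 as the base (bottom).
Fold the four squares in the horizontal row up around 3: 2 -> left, 4 -> right, 5 wraps to the top.
Fold 1 and 6 up from 3: 1 -> back, 6 -> front.
Opposite pairs are therefore: (1, 6), (2, 4), (3, 5).
Face 6 is opposite face 1.
face 1


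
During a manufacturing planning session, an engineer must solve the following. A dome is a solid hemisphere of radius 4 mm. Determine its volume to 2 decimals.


Shape: hemisphere (half of a sphere)
Radius r = 4 mm
Formula: V = (1/2) * (4/3) * pi * r^3 = (2/3) * pi * r^3
r^3 = 64
(2/3) * 64 = 42.666667
V = 42.666667 * pi
V = 134.04
134.04 mm^3


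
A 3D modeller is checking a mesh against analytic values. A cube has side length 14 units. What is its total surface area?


Shape: cube
Side s = 14 units
A cube has 6 square faces.
Formula: SA = 6 * s^2
s^2 = 196
SA = 6 * 196
SA = 1176
1176 units^2


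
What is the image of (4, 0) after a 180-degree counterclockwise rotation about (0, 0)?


Transformation: rotation about the origin
Original point: (4, 0)
Rule for 180 deg: (x, y) -> (-x, -y)
Apply: (4, 0) -> (-4, 0)
(-4, 0)


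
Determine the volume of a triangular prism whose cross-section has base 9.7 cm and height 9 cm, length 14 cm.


Shape: triangular prism
Triangle base = 9.7 cm, triangle height = 9 cm, prism length L = 14 cm
Formula: V = (1/2 * b * h_tri) * L
Cross-section area = 0.5 * 9.7 * 9 = 43.65
V = 43.65 * 14
V = 611.1
611.1 cm^3


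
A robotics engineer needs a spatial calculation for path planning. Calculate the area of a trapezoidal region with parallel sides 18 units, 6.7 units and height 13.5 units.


Shape: trapezoid
Parallel sides a = 18 units, b = 6.7 units; Height h = 13.5 units
Formula: A = (a + b) * h / 2
a + b = 18 + 6.7 = 24.7
A = 24.7 * 13.5 / 2
A = 333.45 / 2
A = 166.725
166.725 units^2


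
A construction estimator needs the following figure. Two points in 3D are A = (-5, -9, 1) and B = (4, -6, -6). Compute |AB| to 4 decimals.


3D distance between two points
P1 = (-5, -9, 1), P2 = (4, -6, -6)
Formula: d = sqrt((x2-x1)^2 + (y2-y1)^2 + (z2-z1)^2)
dx = 4 - -5 = 9
dy = -6 - -9 = 3
dz = -6 - 1 = -7
dx^2 + dy^2 + dz^2 = 81 + 9 + 49 = 139
d = sqrt(139)
d = 11.7898
11.7898 units


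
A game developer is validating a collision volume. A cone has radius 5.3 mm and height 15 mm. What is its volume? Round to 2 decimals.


Shape: cone
Radius r = 5.3 mm, Height h = 15 mm
Formula: V = (1/3) * pi * r^2 * h
r^2 = 28.09
pi * r^2 * h = pi * 28.09 * 15 = 421.35 * pi
V = 421.35 * pi / 3
V = 441.24
441.24 mm^3


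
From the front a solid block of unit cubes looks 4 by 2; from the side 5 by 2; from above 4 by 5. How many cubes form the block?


Orthographic views of a solid rectangular block:
Front view 4 x 2 -> length = 4, height = 2
Side view 5 x 2 -> width = 5, height = 2 (consistent)
Top view 4 x 5 -> confirms length = 4, width = 5
The block is 4 x 5 x 2.
Total unit cubes = 4 * 5 * 2 = 40
40 unit cubes


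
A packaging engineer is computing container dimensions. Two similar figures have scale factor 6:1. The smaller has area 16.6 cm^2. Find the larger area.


Linear scale factor k = 6
Original area = 16.6 cm^2
Rule: under a linear scaling by k, areas scale by k^2.
k^2 = 6^2 = 36
New area = 16.6 * 36
New area = 597.6
597.6 cm^2


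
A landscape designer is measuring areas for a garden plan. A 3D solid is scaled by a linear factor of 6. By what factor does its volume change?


Linear scale factor k = 6
Rule: under a linear scaling by k, volumes scale by k^3.
k^3 = 6 * 6 * 6
k^3 = 36 * 6
k^3 = 216
Volume scales by a factor of 216.
216 (dimensionless)


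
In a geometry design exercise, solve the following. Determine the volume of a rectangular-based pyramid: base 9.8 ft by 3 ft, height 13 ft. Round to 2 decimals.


Shape: rectangular pyramid
Base: 9.8 ft x 3 ft, Height h = 13 ft
Formula: V = (1/3) * base_area * h
base_area = 9.8 * 3 = 29.4
base_area * h = 29.4 * 13 = 382.2
V = 382.2 / 3
V = 127.4
127.4 ft^3


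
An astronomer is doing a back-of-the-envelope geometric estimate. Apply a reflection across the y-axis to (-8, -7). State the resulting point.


Transformation: reflection
Original point: (-8, -7)
Rule for reflection over the y-axis: (x, y) -> (-x, y)
Apply: (-8, -7) -> (8, -7)
(8, -7)


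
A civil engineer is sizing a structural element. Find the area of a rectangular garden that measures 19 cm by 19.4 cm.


Shape: rectangle
Length l = 19 cm, Width w = 19.4 cm
Formula: A = l * w
A = 19 * 19.4
A = 368.6
368.6 cm^2


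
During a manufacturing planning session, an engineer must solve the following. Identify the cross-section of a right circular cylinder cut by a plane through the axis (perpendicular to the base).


Solid: right circular cylinder
Cutting plane: through the axis (perpendicular to the base)
Visualize the intersection of the plane with the solid's surface.
The boundary of the cut region is a rectangle.
rectangle


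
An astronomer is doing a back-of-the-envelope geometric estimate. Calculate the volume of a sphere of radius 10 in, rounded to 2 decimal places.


Shape: sphere
Radius r = 10 in
Formula: V = (4/3) * pi * r^3
r^3 = 1000
(4/3) * 1000 = 1333.333333
V = 1333.333333 * pi
V = 4188.79
4188.79 in^3


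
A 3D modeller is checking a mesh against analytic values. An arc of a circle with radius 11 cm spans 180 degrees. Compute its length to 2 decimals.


Shape: circular arc
Radius r = 11 cm, Angle = 180 degrees
Formula: L = (angle/360) * 2 * pi * r
2 * pi * r = 22 * pi
L = (180/360) * 22 * pi
L = 11 * pi
L = 34.56
34.56 cm


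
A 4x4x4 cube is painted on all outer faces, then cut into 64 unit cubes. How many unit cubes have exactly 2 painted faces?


Large cube: 4 x 4 x 4, cut into unit cubes.
n = 4, so n - 2 = 2
Cubes with 2 painted faces lie along the edges, excluding corners.
A cube has 12 edges; each contributes (n - 2) = 2 such cubes.
Count = 12 * 2 = 24
24 unit cubes


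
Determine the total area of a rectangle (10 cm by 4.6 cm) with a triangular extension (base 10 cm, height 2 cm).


Composite shape: rectangle + triangle
Rectangle area = 10 * 4.6 = 46
Triangle area = 0.5 * 10 * 2 = 10
Total = 46 + 10
Total = 56
56 cm^2


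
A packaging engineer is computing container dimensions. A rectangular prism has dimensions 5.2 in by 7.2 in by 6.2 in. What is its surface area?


Shape: rectangular prism
l = 5.2 in, w = 7.2 in, h = 6.2 in
Formula: SA = 2(lw + lh + wh)
lw = 37.44, lh = 32.24, wh = 44.64
lw + lh + wh = 114.32
SA = 2 * 114.32
SA = 228.64
228.64 in^2


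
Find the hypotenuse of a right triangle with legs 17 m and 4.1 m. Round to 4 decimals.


Shape: right triangle
Legs a = 17 m, b = 4.1 m
Formula: c = sqrt(a^2 + b^2)
a^2 = 289, b^2 = 16.81
a^2 + b^2 = 305.81
c = sqrt(305.81)
c = 17.4874
17.4874 m


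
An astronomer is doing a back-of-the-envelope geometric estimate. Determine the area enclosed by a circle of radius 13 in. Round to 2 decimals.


Shape: circle
Radius r = 13 in
Formula: A = pi * r^2
r^2 = 13^2 = 169
A = pi * 169
A = 530.93
530.93 in^2


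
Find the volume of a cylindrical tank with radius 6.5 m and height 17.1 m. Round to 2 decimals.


Shape: cylinder
Radius r = 6.5 m, Height h = 17.1 m
Formula: V = pi * r^2 * h
r^2 = 42.25
V = pi * 42.25 * 17.1
V = 722.475 * pi
V = 2269.72
2269.72 m^3


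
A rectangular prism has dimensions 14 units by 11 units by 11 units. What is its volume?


Shape: rectangular prism
l = 14 units, w = 11 units, h = 11 units
Formula: V = l * w * h
V = 14 * 11 * 11
V = 154 * 11
V = 1694
1694 units^3


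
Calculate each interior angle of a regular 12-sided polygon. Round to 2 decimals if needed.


Shape: regular dodecagon (12 sides)
Formula: interior angle = (n - 2) * 180 / n
(n - 2) = 10
(n - 2) * 180 = 1800
angle = 1800 / 12
angle = 150
150 degrees


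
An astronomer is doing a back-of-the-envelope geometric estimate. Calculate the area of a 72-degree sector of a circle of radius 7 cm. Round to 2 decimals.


Shape: circular sector
Radius r = 7 cm, Angle = 72 degrees
Formula: A = (angle/360) * pi * r^2
r^2 = 49
Fraction of circle = 72/360
A = (72/360) * pi * 49
A = 9.8 * pi
A = 30.79
30.79 cm^2


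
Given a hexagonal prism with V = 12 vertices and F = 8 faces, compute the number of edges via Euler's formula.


Polyhedron: hexagonal prism
Euler's formula for convex polyhedra: V - E + F = 2
Given: V = 12 vertices and F = 8 faces
Solve for E:
E = V + F - 2 = 12 + 8 - 2 = 18
18 edges


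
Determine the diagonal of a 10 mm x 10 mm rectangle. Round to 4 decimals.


Shape: rectangle (diagonal via Pythagoras)
Sides: 10 mm and 10 mm
Formula: d = sqrt(l^2 + w^2)
l^2 = 100, w^2 = 100
l^2 + w^2 = 200
d = sqrt(200)
d = 14.1421
14.1421 mm


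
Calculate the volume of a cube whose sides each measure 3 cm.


Shape: cube
Side s = 3 cm
Formula: V = s^3
V = 3 * 3 * 3
V = 9 * 3
V = 27
27 cm^3


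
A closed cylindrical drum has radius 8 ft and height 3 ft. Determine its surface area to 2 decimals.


Shape: closed cylinder
Radius r = 8 ft, Height h = 3 ft
Formula: SA = 2*pi*r^2 + 2*pi*r*h = 2*pi*r*(r + h)
r + h = 11
2 * r * (r + h) = 2 * 8 * 11 = 176
SA = 176 * pi
SA = 552.92
552.92 ft^2


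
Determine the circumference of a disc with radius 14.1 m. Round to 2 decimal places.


Shape: circle
Radius r = 14.1 m
Formula: C = 2 * pi * r
C = 2 * pi * 14.1
C = 28.2 * pi
C = 88.59
88.59 m


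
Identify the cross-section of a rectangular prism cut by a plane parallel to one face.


Solid: rectangular prism
Cutting plane: parallel to one face
Visualize the intersection of the plane with the solid's surface.
The boundary of the cut region is a rectangle.
rectangle


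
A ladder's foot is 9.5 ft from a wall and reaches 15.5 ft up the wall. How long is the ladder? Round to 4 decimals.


Shape: right triangle
Legs a = 9.5 ft, b = 15.5 ft
Formula: c = sqrt(a^2 + b^2)
a^2 = 90.25, b^2 = 240.25
a^2 + b^2 = 330.5
c = sqrt(330.5)
c = 18.1797
18.1797 ft


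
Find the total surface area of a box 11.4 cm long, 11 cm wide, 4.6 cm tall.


Shape: rectangular prism
l = 11.4 cm, w = 11 cm, h = 4.6 cm
Formula: SA = 2(lw + lh + wh)
lw = 125.4, lh = 52.44, wh = 50.6
lw + lh + wh = 228.44
SA = 2 * 228.44
SA = 456.88
456.88 cm^2


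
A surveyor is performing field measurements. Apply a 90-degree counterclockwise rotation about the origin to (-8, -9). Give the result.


Transformation: rotation about the origin
Original point: (-8, -9)
Rule for 90 deg counterclockwise: (x, y) -> (-y, x)
Apply: (-8, -9) -> (9, -8)
(9, -8)


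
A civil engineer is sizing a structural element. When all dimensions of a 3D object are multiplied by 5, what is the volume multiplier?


Linear scale factor k = 5
Rule: under a linear scaling by k, volumes scale by k^3.
k^3 = 5 * 5 * 5
k^3 = 25 * 5
k^3 = 125
Volume scales by a factor of 125.
125 (dimensionless)


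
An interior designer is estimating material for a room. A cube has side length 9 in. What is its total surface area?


Shape: cube
Side s = 9 in
A cube has 6 square faces.
Formula: SA = 6 * s^2
s^2 = 81
SA = 6 * 81
SA = 486
486 in^2


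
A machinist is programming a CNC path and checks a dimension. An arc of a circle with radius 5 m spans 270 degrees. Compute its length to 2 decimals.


Shape: circular arc
Radius r = 5 m, Angle = 270 degrees
Formula: L = (angle/360) * 2 * pi * r
2 * pi * r = 10 * pi
L = (270/360) * 10 * pi
L = 7.5 * pi
L = 23.56
23.56 m


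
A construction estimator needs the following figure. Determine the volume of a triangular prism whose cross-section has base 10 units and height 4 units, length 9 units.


Shape: triangular prism
Triangle base = 10 units, triangle height = 4 units, prism length L = 9 units
Formula: V = (1/2 * b * h_tri) * L
Cross-section area = 0.5 * 10 * 4 = 20
V = 20 * 9
V = 180
180 units^3


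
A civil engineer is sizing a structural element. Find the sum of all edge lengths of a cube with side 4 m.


Shape: cube
Side s = 4 m
A cube has 12 edges, all equal.
Formula: total edge length = 12 * s
Total = 12 * 4
Total = 48
48 m


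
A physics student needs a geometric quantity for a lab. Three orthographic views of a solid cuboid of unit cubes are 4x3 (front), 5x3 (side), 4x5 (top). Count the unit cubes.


Orthographic views of a solid rectangular block:
Front view 4 x 3 -> length = 4, height = 3
Side view 5 x 3 -> width = 5, height = 3 (consistent)
Top view 4 x 5 -> confirms length = 4, width = 5
The block is 4 x 5 x 3.
Total unit cubes = 4 * 5 * 3 = 60
60 unit cubes


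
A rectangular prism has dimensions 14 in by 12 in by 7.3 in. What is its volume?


Shape: rectangular prism
l = 14 in, w = 12 in, h = 7.3 in
Formula: V = l * w * h
V = 14 * 12 * 7.3
V = 168 * 7.3
V = 1226.4
1226.4 in^3


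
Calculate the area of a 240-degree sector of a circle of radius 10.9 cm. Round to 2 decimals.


Shape: circular sector
Radius r = 10.9 cm, Angle = 240 degrees
Formula: A = (angle/360) * pi * r^2
r^2 = 118.81
Fraction of circle = 240/360
A = (240/360) * pi * 118.81
A = 79.206667 * pi
A = 248.84
248.84 cm^2


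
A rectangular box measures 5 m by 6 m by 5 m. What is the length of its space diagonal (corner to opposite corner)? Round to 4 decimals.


Shape: rectangular box (space diagonal)
l = 5 m, w = 6 m, h = 5 m
Visualize: the diagonal of the base, then a right triangle with that diagonal and the height.
Formula: d = sqrt(l^2 + w^2 + h^2)
l^2 + w^2 + h^2 = 25 + 36 + 25 = 86
d = sqrt(86)
d = 9.2736
9.2736 m


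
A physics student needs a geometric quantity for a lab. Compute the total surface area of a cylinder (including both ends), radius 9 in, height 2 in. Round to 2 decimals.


Shape: closed cylinder
Radius r = 9 in, Height h = 2 in
Formula: SA = 2*pi*r^2 + 2*pi*r*h = 2*pi*r*(r + h)
r + h = 11
2 * r * (r + h) = 2 * 9 * 11 = 198
SA = 198 * pi
SA = 622.04
622.04 in^2


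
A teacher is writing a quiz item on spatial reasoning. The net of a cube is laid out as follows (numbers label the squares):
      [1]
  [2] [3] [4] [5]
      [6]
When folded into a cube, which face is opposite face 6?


Net: cross layout. Take square 3 as the base (bottom).
Fold the four squares in the horizontal row up around 3: 2 -> left, 4 -> right, 5 wraps to the top.
Fold 1 and 6 up from 3: 1 -> back, 6 -> front.
Opposite pairs are therefore: (1, 6), (2, 4), (3, 5).
Face 6 is opposite face 1.
face 1


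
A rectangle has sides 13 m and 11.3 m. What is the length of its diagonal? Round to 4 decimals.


Shape: rectangle (diagonal via Pythagoras)
Sides: 13 m and 11.3 m
Formula: d = sqrt(l^2 + w^2)
l^2 = 169, w^2 = 127.69
l^2 + w^2 = 296.69
d = sqrt(296.69)
d = 17.2247
17.2247 m


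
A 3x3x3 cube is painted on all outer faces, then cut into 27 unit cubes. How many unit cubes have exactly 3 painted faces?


Large cube: 3 x 3 x 3, cut into unit cubes.
Cubes with 3 painted faces are at the corners. A cube always has 8 corners.
Count = 8
8 unit cubes


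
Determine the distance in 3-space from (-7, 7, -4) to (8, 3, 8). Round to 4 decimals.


3D distance between two points
P1 = (-7, 7, -4), P2 = (8, 3, 8)
Formula: d = sqrt((x2-x1)^2 + (y2-y1)^2 + (z2-z1)^2)
dx = 8 - -7 = 15
dy = 3 - 7 = -4
dz = 8 - -4 = 12
dx^2 + dy^2 + dz^2 = 225 + 16 + 144 = 385
d = sqrt(385)
d = 19.6214
19.6214 units


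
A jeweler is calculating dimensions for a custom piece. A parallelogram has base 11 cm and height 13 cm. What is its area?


Shape: parallelogram
Base b = 11 cm, Height h = 13 cm
Formula: A = b * h
A = 11 * 13
A = 143
143 cm^2


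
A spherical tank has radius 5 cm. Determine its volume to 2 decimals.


Shape: sphere
Radius r = 5 cm
Formula: V = (4/3) * pi * r^3
r^3 = 125
(4/3) * 125 = 166.666667
V = 166.666667 * pi
V = 523.6
523.6 cm^3


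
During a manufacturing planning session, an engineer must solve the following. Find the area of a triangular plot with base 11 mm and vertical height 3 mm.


Shape: triangle
Base b = 11 mm, Height h = 3 mm
Formula: A = (1/2) * b * h
A = 0.5 * 11 * 3
A = 0.5 * 33
A = 16.5
16.5 mm^2


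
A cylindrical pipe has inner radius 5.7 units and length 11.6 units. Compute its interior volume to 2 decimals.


Shape: cylinder
Radius r = 5.7 units, Height h = 11.6 units
Formula: V = pi * r^2 * h
r^2 = 32.49
V = pi * 32.49 * 11.6
V = 376.884 * pi
V = 1184.02
1184.02 units^3


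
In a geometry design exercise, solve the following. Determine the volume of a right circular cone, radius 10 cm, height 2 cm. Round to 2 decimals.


Shape: cone
Radius r = 10 cm, Height h = 2 cm
Formula: V = (1/3) * pi * r^2 * h
r^2 = 100
pi * r^2 * h = pi * 100 * 2 = 200 * pi
V = 200 * pi / 3
V = 209.44
209.44 cm^3


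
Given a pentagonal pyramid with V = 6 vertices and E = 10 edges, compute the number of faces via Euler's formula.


Polyhedron: pentagonal pyramid
Euler's formula for convex polyhedra: V - E + F = 2
Given: V = 6 vertices and E = 10 edges
Solve for F:
F = 2 + E - V = 2 + 10 - 6 = 6
6 faces


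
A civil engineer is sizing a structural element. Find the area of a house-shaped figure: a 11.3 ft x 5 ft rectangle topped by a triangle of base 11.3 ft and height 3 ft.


Composite shape: rectangle + triangle
Rectangle area = 11.3 * 5 = 56.5
Triangle area = 0.5 * 11.3 * 3 = 16.95
Total = 56.5 + 16.95
Total = 73.45
73.45 ft^2


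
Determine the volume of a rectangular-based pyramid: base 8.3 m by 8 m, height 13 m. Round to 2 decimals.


Shape: rectangular pyramid
Base: 8.3 m x 8 m, Height h = 13 m
Formula: V = (1/3) * base_area * h
base_area = 8.3 * 8 = 66.4
base_area * h = 66.4 * 13 = 863.2
V = 863.2 / 3
V = 287.73
287.73 m^3
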